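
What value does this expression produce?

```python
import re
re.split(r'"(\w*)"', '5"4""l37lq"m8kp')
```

['5', '4', '', 'l37lq', 'm8kp']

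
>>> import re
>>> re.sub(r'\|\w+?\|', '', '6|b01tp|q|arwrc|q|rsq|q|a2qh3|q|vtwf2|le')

Matches: at [1:8] → '|b01tp|'; at [9:16] → '|arwrc|'; at [17:22] → '|rsq|'; at [23:30] → '|a2qh3|'; at [31:38] → '|vtwf2|'.
`sub` substitutes '' at each match site.

'6qqqqle'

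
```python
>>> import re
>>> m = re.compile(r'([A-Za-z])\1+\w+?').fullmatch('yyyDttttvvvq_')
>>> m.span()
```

(0, 13)

`fullmatch` succeeds only if the pattern covers the string from start to end.
The match spans [0:13] → 'yyyDttttvvvq_'.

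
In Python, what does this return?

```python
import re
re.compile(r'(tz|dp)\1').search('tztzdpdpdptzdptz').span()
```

(0, 4)

The backreference `\1` re-matches whatever the first group consumed, character for character.
The match spans [0:4] → 'tztz'.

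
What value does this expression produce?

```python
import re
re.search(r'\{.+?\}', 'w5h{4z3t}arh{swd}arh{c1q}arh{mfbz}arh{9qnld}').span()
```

(3, 9)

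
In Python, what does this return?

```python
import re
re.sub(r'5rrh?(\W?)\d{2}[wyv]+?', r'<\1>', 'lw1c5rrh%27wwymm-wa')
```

'lw1c<%>wymm-wa'

This matches the literal '5rr', then optionally the literal 'h'; then optionally a non-word character (captured); then exactly 2 of a digit; then one or more of one of [wyv] (lazy).
Matches: at [4:12] → '5rrh%27w'.
`\1` in the replacement pulls in group 1's text for each match.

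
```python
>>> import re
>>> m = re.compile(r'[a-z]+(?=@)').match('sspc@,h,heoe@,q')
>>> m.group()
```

'sspc'

`re.match` only tries the pattern at the start of the string.
The match spans [0:4] → 'sspc'.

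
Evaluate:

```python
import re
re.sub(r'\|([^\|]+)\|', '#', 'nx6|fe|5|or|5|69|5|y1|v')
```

Matches: at [3:7] → '|fe|'; at [8:12] → '|or|'; at [13:17] → '|69|'; at [18:22] → '|y1|'.
Each match is replaced by '#'.

'nx6#5#5#5#v'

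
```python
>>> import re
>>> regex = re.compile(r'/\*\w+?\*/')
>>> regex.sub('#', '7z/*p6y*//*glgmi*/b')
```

Matches: at [2:9] → '/*p6y*/'; at [9:18] → '/*glgmi*/'.
Every occurrence is swapped for '#'.

'7z##b'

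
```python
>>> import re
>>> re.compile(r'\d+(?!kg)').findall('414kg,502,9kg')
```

['41', '502']

A negative assertion filters positions out without eating any characters.
Walking the string: at [0:2] → '41'; at [6:9] → '502'.
`findall` yields the raw match text (2 of them) because the pattern has no groups.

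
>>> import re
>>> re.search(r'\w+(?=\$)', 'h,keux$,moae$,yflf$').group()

'keux'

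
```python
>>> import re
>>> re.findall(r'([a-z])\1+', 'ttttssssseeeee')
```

['t', 's', 'e']

After group 1 captures some text, `\1` only succeeds where that same text appears again.
With a single group, `findall` returns only what that group captured — 3 items.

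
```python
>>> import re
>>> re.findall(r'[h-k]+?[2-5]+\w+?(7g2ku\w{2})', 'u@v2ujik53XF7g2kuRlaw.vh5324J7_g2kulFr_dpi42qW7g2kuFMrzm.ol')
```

This matches one or more of a character in [h-k] (lazy); then one or more of a character in [2-5], then one or more of a word character (lazy); then the literal '7g2', then the literal 'ku', then exactly 2 of a word character (captured).
With a single group, `findall` returns only what that group captured — 2 items.

['7g2kuRl', '7g2kuFM']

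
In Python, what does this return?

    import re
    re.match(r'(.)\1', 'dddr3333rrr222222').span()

(0, 2)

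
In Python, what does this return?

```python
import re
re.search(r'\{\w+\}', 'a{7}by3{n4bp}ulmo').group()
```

'{7}'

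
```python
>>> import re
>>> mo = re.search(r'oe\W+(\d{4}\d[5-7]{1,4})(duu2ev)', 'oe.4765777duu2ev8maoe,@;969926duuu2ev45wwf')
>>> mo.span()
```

(0, 16)

This matches the literal 'oe', then one or more of a non-word character; then exactly 4 of a digit, then a digit, then 1 to 4 of a character in [5-7] (captured); then the literal 'duu', then the literal '2ev' (captured).
Unlike `match`, `search` isn't anchored — it looks for the pattern anywhere in the string.
The match spans [0:16] → 'oe.4765777duu2ev'.
Captured: group 1 = '4765777', group 2 = 'duu2ev'.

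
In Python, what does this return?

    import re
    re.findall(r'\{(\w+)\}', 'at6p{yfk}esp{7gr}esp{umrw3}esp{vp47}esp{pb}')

['yfk', '7gr', 'umrw3', 'vp47', 'pb']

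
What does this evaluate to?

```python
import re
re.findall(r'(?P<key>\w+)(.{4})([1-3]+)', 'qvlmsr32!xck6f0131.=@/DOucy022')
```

[('qvl', 'msr3', '2'), ('xck6', 'f013', '1'), ('DOu', 'cy02', '2')]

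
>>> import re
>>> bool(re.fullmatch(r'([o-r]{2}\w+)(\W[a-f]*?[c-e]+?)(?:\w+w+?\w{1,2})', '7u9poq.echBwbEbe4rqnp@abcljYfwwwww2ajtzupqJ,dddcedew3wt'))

False

This matches exactly 2 of a character in [o-r], then one or more of a word character (captured); then a non-word character, then zero or more of a character in [a-f] (lazy), then one or more of a character in [c-e] (lazy) (captured); then one or more of a word character, then one or more of the literal 'w' (lazy), then 1 to 2 of a word character (non-capturing group).
For `fullmatch`, every character of the input must be accounted for by the pattern.
Here the string isn't matched end-to-end, so the call returns None, and `bool(None)` is False.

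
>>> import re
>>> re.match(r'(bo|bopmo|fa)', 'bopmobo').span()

With `match`, the pattern is implicitly anchored at the beginning.
The match spans [0:2] → 'bo'.

(0, 2)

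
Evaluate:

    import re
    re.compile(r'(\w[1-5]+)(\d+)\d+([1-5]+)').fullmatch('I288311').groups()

('I2', '883', '1')

This matches a word character, then one or more of a character in [1-5] (captured); then one or more of a digit (captured); then one or more of a digit; then one or more of a character in [1-5] (captured).
`fullmatch` succeeds only if the pattern covers the string from start to end.
The match spans [0:7] → 'I288311'.
Captured: group 1 = 'I2', group 2 = '883', group 3 = '1'.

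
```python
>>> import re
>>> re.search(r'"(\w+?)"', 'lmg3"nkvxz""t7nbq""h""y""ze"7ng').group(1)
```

The match spans [4:11] → '"nkvxz"'.
Captured: group 1 = 'nkvxz'.

'nkvxz'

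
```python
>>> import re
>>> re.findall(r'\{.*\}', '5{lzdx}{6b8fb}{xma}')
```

['{lzdx}{6b8fb}{xma}']

Matches: at [1:19] → '{lzdx}{6b8fb}{xma}'.
No capturing groups, so `findall` returns the 1 full match string.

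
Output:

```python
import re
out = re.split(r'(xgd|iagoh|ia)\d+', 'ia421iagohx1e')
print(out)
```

['', 'ia', 'iagohx1e']

With a capturing group present, the delimiter's captured portion is kept in the result list.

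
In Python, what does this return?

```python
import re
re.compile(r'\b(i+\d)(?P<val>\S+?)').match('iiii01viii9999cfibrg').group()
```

'iiii01'

`re.match` won't scan ahead — the pattern has to work from the very first character.
The match spans [0:6] → 'iiii01'.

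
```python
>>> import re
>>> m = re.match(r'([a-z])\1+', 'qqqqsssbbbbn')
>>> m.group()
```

'qqqq'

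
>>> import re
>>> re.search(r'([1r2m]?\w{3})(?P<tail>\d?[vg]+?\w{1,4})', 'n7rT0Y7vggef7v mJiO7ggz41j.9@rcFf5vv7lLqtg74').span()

(2, 12)

This matches optionally one of [1r2m], then exactly 3 of a word character (captured); then optionally a digit, then one or more of one of [vg] (lazy), then 1 to 4 of a word character (captured as 'tail').
The match spans [2:12] → 'rT0Y7vggef'.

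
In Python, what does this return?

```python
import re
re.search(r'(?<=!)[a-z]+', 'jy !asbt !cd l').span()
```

Because the assertion is zero-width, the text it checks is not consumed and won't appear in the result.
The match spans [4:8] → 'asbt'.

(4, 8)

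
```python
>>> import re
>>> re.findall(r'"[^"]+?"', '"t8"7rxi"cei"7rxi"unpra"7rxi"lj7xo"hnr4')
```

Since nothing is captured, `findall` lists the 4 matched substrings directly.

['"t8"', '"cei"', '"unpra"', '"lj7xo"']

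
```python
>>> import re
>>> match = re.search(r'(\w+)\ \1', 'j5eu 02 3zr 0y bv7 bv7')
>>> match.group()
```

The backreference `\1` re-matches whatever the first group consumed, character for character.
`re.search` tries every starting position until one works.
The match spans [15:22] → 'bv7 bv7'.
Captured: group 1 = 'bv7'.

'bv7 bv7'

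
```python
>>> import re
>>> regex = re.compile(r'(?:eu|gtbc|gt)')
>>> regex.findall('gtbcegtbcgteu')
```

['gtbc', 'gtbc', 'gt', 'eu']

`|` is ordered: at each position the engine commits to the first alternative that works.
Scanning left to right: at [0:4] → 'gtbc'; at [5:9] → 'gtbc'; at [9:11] → 'gt'; at [11:13] → 'eu'.
With no groups in the pattern, `findall` gives back each whole match — 4 here.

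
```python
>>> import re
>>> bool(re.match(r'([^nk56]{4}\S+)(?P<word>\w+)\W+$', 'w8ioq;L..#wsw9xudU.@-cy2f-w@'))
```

`match` is anchored at position 0; if the pattern doesn't fit there, it returns None.
The match spans [0:28] → 'w8ioq;L..#wsw9xudU.@-cy2f-w@'.

True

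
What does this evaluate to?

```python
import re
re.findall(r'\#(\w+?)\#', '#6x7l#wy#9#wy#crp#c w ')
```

['6x7l', '9', 'crp']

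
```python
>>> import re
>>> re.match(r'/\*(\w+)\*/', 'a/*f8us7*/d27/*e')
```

`match` is anchored at position 0; if the pattern doesn't fit there, it returns None.
Here the pattern fails at index 0, so the call returns None.

None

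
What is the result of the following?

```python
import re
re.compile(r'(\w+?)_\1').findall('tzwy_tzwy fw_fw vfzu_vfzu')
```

`\1` is not a pattern — it's the concrete string captured by group 1, re-applied verbatim.
One capturing group, so `findall` returns just the captured substring from each match — 3 in all.

['tzwy', 'fw', 'vfzu']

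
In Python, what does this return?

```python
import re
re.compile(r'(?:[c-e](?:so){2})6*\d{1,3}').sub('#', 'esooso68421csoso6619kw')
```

'esooso68421#kw'

This matches a character in [c-e], then the literal 'so' repeated 2 times (non-capturing group); then zero or more of the literal '6', then 1 to 3 of a digit.
Matches: at [11:20] → 'csoso6619'.
Each match is replaced by '#'.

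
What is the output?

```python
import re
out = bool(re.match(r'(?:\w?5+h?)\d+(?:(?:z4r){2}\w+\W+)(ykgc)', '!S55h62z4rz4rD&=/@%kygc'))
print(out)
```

This matches optionally a word character, then one or more of a literal '5', then optionally the literal 'h' (non-capturing group); then one or more of a digit; then the literal 'z4r' repeated 2 times, then one or more of a word character, then one or more of a non-word character (non-capturing group); then the literal 'ykg', then the literal 'c' (captured).
`match` is anchored at position 0; if the pattern doesn't fit there, it returns None.
Here the string doesn't start with a match, so the call returns None, and `bool(None)` is False.

False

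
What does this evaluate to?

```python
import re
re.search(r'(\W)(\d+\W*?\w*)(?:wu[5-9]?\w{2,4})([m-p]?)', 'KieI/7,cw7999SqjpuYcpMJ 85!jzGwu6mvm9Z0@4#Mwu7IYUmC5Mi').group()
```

' 85!jzGwu6mvm9'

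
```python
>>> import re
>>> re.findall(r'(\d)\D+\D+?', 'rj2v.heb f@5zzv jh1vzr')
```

The pattern matches a digit (captured); then one or more of a non-digit, then one or more of a non-digit (lazy).
Walking the string: at [2:11] match '2v.heb f@', group 1 = '2'; at [11:18] match '5zzv jh', group 1 = '5'; at [18:22] match '1vzr', group 1 = '1'.
With a single group, `findall` returns only what that group captured — 3 items.

['2', '5', '1']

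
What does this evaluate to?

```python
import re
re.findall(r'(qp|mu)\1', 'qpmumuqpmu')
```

['mu']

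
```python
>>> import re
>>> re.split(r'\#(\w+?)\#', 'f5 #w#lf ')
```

['f5 ', 'w', 'lf ']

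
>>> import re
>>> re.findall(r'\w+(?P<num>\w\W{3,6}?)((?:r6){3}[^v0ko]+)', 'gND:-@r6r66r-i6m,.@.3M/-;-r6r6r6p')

[('M/-;-', 'r6r6r6p')]

This matches one or more of a word character; then a word character, then 3 to 6 of a non-word character (lazy) (captured as 'num'); then the literal 'r6' repeated 3 times, then one or more of any character except [v0ko] (captured).
`findall` packs the 2 group values into a tuple for every match.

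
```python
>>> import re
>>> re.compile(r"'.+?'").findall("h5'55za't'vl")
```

Scanning left to right: at [2:8] → "'55za'".
With no groups in the pattern, `findall` gives back each whole match — 1 here.

["'55za'"]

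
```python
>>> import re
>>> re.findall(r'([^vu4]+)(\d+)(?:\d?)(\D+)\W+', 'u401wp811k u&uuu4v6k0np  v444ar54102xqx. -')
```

[('01wp81', '1', 'k u'), ('6k', '0', 'np '), ('ar5', '4102', 'xqx. ')]

Pattern: one or more of any character except [vu4] (captured); then one or more of a digit (captured); then optionally a digit (non-capturing group); then one or more of a non-digit (captured); then one or more of a non-word character.
With 3 capturing groups, `findall` returns a 3-tuple per match.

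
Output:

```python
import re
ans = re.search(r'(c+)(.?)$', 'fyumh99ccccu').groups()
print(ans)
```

('cccc', 'u')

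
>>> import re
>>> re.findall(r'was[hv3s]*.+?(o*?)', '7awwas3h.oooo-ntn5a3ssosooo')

['']

Pattern: the literal 'was', then zero or more of one of [hv3s], then one or more of any character (lazy); then zero or more of a literal 'o' (lazy) (captured).
Walking the string: at [3:9] match 'was3h.', group 1 = ''.
`findall` collects group 1 from the one match (1 total).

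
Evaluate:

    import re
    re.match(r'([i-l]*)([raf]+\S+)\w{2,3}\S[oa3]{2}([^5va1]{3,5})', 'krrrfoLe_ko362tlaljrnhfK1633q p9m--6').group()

'krrrfoLe_ko362tlaljrnhfK1633q p9m'

The pattern matches zero or more of a character in [i-l] (captured); then one or more of one of [raf], then one or more of a non-whitespace character (captured); then 2 to 3 of a word character, then a non-whitespace character, then exactly 2 of one of [oa3]; then 3 to 5 of any character except [5va1] (captured).
`re.match` only tries the pattern at the start of the string.
The match spans [0:33] → 'krrrfoLe_ko362tlaljrnhfK1633q p9m'.
Captured: group 1 = 'k', group 2 = 'rrrfoLe_ko362tlaljrnhf', group 3 = 'q p9m'.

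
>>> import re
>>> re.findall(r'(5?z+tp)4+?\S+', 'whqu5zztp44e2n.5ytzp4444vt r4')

['5zztp']

This matches optionally a literal '5', then one or more of a literal 'z', then the literal 'tp' (captured); then one or more of a literal '4' (lazy); then one or more of a non-whitespace character.
Walking the string: at [4:26] match '5zztp44e2n.5ytzp4444vt', group 1 = '5zztp'.
Because there's exactly one group, `findall` drops the full match and keeps group 1 from the one hit.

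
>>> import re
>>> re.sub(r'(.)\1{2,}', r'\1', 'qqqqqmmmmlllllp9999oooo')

'qmlp9o'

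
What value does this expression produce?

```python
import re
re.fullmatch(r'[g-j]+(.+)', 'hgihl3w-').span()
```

`fullmatch` succeeds only if the pattern covers the string from start to end.
The match spans [0:8] → 'hgihl3w-'.

(0, 8)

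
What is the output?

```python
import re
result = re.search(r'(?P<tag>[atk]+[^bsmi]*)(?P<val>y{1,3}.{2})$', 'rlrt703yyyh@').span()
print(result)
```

(3, 12)

Pattern: one or more of one of [atk], then zero or more of any character except [bsmi] (captured as 'tag'); then 1 to 3 of a literal 'y', then exactly 2 of any character (captured as 'val'); then anchored at the end.
`re.search` tries every starting position until one works.
The match spans [3:12] → 't703yyyh@'.
Captured: group 1 = 't703yy', group 2 = 'yh@'.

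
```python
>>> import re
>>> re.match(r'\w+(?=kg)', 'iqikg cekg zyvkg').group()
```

'iqi'

`match` is anchored at position 0; if the pattern doesn't fit there, it returns None.
The match spans [0:3] → 'iqi'.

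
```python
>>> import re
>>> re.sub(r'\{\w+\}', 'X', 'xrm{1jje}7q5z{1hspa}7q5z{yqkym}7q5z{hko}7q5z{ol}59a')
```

'xrmX7q5zX7q5zX7q5zX7q5zX59a'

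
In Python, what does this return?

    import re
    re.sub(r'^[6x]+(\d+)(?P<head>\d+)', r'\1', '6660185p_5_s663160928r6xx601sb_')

The replacement refers to a captured group, so each match is rewritten using its own captured text.

'018p_5_s663160928r6xx601sb_'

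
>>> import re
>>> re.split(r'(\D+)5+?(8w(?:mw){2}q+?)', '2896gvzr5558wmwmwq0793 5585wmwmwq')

['2896', 'gvzr', '8wmwmwq', '0793 5585wmwmwq']

Pattern: one or more of a non-digit (captured); then one or more of a literal '5' (lazy); then the literal '8w', then the literal 'mw' repeated 2 times, then one or more of a literal 'q' (lazy) (captured).
Matches to split on: at [4:18] → 'gvzr5558wmwmwq'.
With a capturing group present, the delimiter's captured portion is kept in the result list.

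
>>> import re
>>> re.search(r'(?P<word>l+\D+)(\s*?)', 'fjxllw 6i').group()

'llw '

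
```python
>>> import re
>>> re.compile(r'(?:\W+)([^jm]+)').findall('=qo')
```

['qo']

This matches one or more of a non-word character (non-capturing group); then one or more of any character except [jm] (captured).
With a single group, `findall` returns only what that group captured — 1 item.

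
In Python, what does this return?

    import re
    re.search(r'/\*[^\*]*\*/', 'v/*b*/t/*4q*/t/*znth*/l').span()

The match spans [1:6] → '/*b*/'.

(1, 6)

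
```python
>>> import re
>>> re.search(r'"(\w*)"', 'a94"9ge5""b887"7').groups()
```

('9ge5',)

The match spans [3:9] → '"9ge5"'.
Captured: group 1 = '9ge5'.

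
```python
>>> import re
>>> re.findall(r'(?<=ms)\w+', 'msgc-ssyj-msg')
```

['gc', 'g']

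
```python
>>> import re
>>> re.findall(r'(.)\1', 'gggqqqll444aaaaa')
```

`\1` has to match the exact text group 1 already captured.
Walking the string: at [0:2] match 'gg', group 1 = 'g'; at [3:5] match 'qq', group 1 = 'q'; at [6:8] match 'll', group 1 = 'l'; at [8:10] match '44', group 1 = '4'; at [11:13] match 'aa', group 1 = 'a'; ….
One capturing group, so `findall` returns just the captured substring from each match — 6 in all.

['g', 'q', 'l', '4', 'a', 'a']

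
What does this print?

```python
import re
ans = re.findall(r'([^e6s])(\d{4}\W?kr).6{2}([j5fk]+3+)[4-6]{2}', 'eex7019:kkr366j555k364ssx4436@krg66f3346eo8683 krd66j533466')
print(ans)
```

[('x', '4436@kr', 'f33'), ('o', '8683 kr', 'j533')]

With 3 capturing groups, `findall` returns a 3-tuple per match.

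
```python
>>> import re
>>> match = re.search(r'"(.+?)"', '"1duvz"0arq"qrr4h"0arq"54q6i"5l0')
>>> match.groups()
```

('1duvz',)

Because the quantifier is non-greedy, it stops expanding at the earliest point where the rest of the pattern can succeed.
`search` walks the string left to right and returns the first match it finds.
The match spans [0:7] → '"1duvz"'.
Captured: group 1 = '1duvz'.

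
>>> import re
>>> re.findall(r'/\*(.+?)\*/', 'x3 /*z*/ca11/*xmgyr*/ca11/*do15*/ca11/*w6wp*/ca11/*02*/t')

A `+?`/`*?`/`{m,n}?` starts at its minimum and grows only as far as needed for what follows to match.
Matches: at [3:8] match '/*z*/', group 1 = 'z'; at [12:21] match '/*xmgyr*/', group 1 = 'xmgyr'; at [25:33] match '/*do15*/', group 1 = 'do15'; at [37:45] match '/*w6wp*/', group 1 = 'w6wp'; at [49:55] match '/*02*/', group 1 = '02'.
Because there's exactly one group, `findall` drops the full match and keeps group 1 from each hit.

['z', 'xmgyr', 'do15', 'w6wp', '02']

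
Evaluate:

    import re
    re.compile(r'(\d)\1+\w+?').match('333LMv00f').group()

'333L'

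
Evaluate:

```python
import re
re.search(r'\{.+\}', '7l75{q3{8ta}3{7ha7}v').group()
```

'{q3{8ta}3{7ha7}'

`re.search` scans for the first position where the pattern succeeds.
The match spans [4:19] → '{q3{8ta}3{7ha7}'.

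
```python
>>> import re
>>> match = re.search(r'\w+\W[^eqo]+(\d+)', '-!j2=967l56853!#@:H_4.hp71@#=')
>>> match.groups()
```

('1',)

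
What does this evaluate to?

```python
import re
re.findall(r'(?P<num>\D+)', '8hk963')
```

['hk']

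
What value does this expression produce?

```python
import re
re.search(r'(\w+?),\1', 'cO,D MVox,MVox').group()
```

'MVox,MVox'

The backreference `\1` re-matches whatever the first group consumed, character for character.
The match spans [5:14] → 'MVox,MVox'.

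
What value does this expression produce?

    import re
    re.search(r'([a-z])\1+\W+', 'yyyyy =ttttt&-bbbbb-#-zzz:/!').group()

`\1` is not a pattern — it's the concrete string captured by group 1, re-applied verbatim.
Unlike `match`, `search` isn't anchored — it looks for the pattern anywhere in the string.
The match spans [0:7] → 'yyyyy ='.
Captured: group 1 = 'y'.

'yyyyy ='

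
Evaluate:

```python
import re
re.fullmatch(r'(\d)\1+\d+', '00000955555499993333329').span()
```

(0, 23)

`re.fullmatch` is like wrapping the pattern in `^…$` (in single-line mode).
The match spans [0:23] → '00000955555499993333329'.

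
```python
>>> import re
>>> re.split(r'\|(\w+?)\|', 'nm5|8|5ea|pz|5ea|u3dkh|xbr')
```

['nm5', '8', '5ea', 'pz', '5ea', 'u3dkh', 'xbr']

Matches to split on: at [3:6] → '|8|'; at [9:13] → '|pz|'; at [16:23] → '|u3dkh|'.
The group in the pattern means `split` returns the separators' captures alongside the pieces.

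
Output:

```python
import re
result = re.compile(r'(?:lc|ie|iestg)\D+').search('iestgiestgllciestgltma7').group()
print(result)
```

The match spans [0:22] → 'iestgiestgllciestgltma'.

iestgiestgllciestgltma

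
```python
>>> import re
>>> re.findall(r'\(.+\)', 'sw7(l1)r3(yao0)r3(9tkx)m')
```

['(l1)r3(yao0)r3(9tkx)']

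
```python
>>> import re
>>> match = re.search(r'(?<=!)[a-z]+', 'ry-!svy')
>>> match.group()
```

'svy'

Because the assertion is zero-width, the text it checks is not consumed and won't appear in the result.
`re.search` scans for the first position where the pattern succeeds.
The match spans [4:7] → 'svy'.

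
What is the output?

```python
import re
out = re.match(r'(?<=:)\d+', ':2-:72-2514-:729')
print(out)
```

None

The lookaround is zero-width — it requires the adjacent text to match without consuming it, so the asserted text isn't part of the match.
`re.match` won't scan ahead — the pattern has to work from the very first character.
Here the string doesn't start with a match, so the call returns None.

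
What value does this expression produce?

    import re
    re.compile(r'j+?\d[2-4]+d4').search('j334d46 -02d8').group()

'j334d4'

Pattern: one or more of a literal 'j' (lazy), then a digit; then one or more of a character in [2-4], then the literal 'd4'.
`re.search` scans for the first position where the pattern succeeds.
The match spans [0:6] → 'j334d4'.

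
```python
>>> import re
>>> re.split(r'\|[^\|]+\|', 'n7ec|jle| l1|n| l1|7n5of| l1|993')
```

['n7ec', ' l1', ' l1', ' l1|993']

`split` removes every match and returns the 4 fragments in between.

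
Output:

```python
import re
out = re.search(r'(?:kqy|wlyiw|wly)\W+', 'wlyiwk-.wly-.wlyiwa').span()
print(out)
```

(8, 13)

The match spans [8:13] → 'wly-.'.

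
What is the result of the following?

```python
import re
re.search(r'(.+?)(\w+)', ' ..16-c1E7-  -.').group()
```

Pattern: one or more of any character (lazy) (captured); then one or more of a word character (captured).
Lazy quantifiers expand one character at a time until the remainder of the pattern can match.
Unlike `match`, `search` isn't anchored — it looks for the pattern anywhere in the string.
The match spans [0:5] → ' ..16'.
Captured: group 1 = ' ..', group 2 = '16'.

' ..16'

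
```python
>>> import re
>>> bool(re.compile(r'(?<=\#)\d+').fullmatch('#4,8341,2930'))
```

False

`fullmatch` succeeds only if the pattern covers the string from start to end.
Here the string isn't matched end-to-end, so the call returns None, and `bool(None)` is False.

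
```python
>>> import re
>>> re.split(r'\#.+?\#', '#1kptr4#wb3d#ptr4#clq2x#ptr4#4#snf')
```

['', 'wb3d', 'clq2x', '4#snf']

With the lazy modifier that quantifier settles for the fewest repetitions that let the rest of the pattern succeed (the atoms after it are unaffected and can still be greedy).
`split` removes every match and returns the 4 fragments in between.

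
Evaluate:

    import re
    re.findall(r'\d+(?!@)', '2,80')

['2', '80']

The negative lookaround is zero-width — it rules out positions where the adjacent text would match, without consuming anything.
With no groups in the pattern, `findall` gives back each whole match — 2 here.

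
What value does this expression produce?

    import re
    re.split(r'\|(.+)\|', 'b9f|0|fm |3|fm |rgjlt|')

Matches to split on: at [3:22] → '|0|fm |3|fm |rgjlt|'.
`re.split` interleaves the captured-group text with the surrounding fragments.

['b9f', '0|fm |3|fm |rgjlt', '']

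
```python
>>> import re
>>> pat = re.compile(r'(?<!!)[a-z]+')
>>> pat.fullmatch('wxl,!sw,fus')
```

`(?!…)`/`(?<!…)` only lets a position through if the neighbouring text does NOT match; no characters are consumed.
`fullmatch` succeeds only if the pattern covers the string from start to end.
Here the string isn't matched end-to-end, so the call returns None.

None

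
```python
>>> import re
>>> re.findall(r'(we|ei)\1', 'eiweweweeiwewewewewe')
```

['we', 'we', 'we']

`\1` is not a pattern — it's the concrete string captured by group 1, re-applied verbatim.
Scanning left to right: at [2:6] match 'wewe', group 1 = 'we'; at [10:14] match 'wewe', group 1 = 'we'; at [14:18] match 'wewe', group 1 = 'we'.
One capturing group, so `findall` returns just the captured substring from each match — 3 in all.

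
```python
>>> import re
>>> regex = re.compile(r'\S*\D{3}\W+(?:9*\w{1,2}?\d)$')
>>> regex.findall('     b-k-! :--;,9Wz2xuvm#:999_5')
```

Since nothing is captured, `findall` lists the 1 matched substring directly.

[':--;,9Wz2xuvm#:999_5']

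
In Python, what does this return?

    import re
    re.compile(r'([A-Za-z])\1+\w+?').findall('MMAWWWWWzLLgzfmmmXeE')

['M', 'W', 'L', 'm']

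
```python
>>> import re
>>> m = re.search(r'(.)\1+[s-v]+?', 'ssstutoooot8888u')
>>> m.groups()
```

The match spans [0:4] → 'ssst'.
Captured: group 1 = 's'.

('s',)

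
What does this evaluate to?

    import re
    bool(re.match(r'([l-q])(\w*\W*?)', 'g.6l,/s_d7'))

False

The pattern matches a character in [l-q] (captured); then zero or more of a word character, then zero or more of a non-word character (lazy) (captured).
With `match`, the pattern is implicitly anchored at the beginning.
Here the pattern fails at index 0, so the call returns None, and `bool(None)` is False.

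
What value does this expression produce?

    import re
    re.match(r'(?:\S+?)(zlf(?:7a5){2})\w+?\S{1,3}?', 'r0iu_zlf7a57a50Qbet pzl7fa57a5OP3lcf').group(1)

'zlf7a57a5'

The pattern matches one or more of a non-whitespace character (lazy) (non-capturing group); then the literal 'zlf', then the literal '7a5' repeated 2 times (captured); then one or more of a word character (lazy), then 1 to 3 of a non-whitespace character (lazy).
A non-greedy quantifier consumes as few characters as it can — just enough that the remainder of the pattern still matches from where it stops; whatever follows it matches normally.
`match` is anchored at position 0; if the pattern doesn't fit there, it returns None.
The match spans [0:16] → 'r0iu_zlf7a57a50Q'.
Captured: group 1 = 'zlf7a57a5'.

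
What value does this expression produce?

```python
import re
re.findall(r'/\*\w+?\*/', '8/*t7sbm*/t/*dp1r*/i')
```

`findall` yields the raw match text (2 of them) because the pattern has no groups.

['/*t7sbm*/', '/*dp1r*/']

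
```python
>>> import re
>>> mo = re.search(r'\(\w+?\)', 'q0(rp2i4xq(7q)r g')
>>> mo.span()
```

(10, 14)

The match spans [10:14] → '(7q)'.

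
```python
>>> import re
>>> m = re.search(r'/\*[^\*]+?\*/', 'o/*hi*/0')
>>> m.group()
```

'/*hi*/'

The match spans [1:7] → '/*hi*/'.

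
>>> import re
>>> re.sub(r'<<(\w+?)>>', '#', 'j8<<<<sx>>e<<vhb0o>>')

Matches: at [4:10] → '<<sx>>'; at [11:20] → '<<vhb0o>>'.
Every occurrence is swapped for '#'.

'j8<<#e#'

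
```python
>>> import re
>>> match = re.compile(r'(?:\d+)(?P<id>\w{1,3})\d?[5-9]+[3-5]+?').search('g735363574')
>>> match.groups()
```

The match spans [1:10] → '735363574'.
Captured: group 1 = '5'.

('5',)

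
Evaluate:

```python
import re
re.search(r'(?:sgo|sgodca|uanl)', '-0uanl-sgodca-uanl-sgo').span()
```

(2, 6)

`search` walks the string left to right and returns the first match it finds.
The match spans [2:6] → 'uanl'.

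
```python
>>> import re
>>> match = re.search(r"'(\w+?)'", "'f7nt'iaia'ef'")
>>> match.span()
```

(0, 6)

The match spans [0:6] → "'f7nt'".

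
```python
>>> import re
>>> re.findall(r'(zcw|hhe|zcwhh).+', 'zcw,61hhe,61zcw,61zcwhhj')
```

['zcw']

Because there's exactly one group, `findall` drops the full match and keeps group 1 from the one hit.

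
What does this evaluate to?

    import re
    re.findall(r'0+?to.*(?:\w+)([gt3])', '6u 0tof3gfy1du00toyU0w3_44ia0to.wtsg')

Pattern: one or more of a literal '0' (lazy), then the literal 'to', then zero or more of any character; then one or more of a word character (non-capturing group); then one of [gt3] (captured).
Matches: at [3:36] match '0tof3gfy1du00toyU0w3_44ia0to.wtsg', group 1 = 'g'.
Because there's exactly one group, `findall` drops the full match and keeps group 1 from the one hit.

['g']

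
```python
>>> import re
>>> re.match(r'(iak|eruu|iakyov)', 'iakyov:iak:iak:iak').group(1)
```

'iak'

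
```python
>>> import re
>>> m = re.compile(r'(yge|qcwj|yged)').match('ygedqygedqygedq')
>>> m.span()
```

`re.match` won't scan ahead — the pattern has to work from the very first character.
The match spans [0:3] → 'yge'.

(0, 3)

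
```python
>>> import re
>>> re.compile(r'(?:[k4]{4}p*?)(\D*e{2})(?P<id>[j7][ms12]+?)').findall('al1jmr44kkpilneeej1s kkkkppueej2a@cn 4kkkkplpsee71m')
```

The pattern matches exactly 4 of one of [k4], then zero or more of the literal 'p' (lazy) (non-capturing group); then zero or more of a non-digit, then exactly 2 of a literal 'e' (captured); then one of [j7], then one or more of one of [ms12] (lazy) (captured as 'id').
A `+?`/`*?`/`{m,n}?` starts at its minimum and grows only as far as needed for what follows to match.
Scanning left to right: at [6:19] match '44kkpilneeej1', groups = ('pilneee', 'j1'); at [21:32] match 'kkkkppueej2', groups = ('ppuee', 'j2'); at [37:50] match '4kkkkplpsee71', groups = ('kplpsee', '71').
With 2 capturing groups, `findall` returns a 2-tuple per match.

[('pilneee', 'j1'), ('ppuee', 'j2'), ('kplpsee', '71')]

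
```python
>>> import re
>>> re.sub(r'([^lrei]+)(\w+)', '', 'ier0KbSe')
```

The pattern matches one or more of any character except [lrei] (captured); then one or more of a word character (captured).
Matches: at [3:8] → '0KbSe'.
Each match is replaced by ''.

'ier'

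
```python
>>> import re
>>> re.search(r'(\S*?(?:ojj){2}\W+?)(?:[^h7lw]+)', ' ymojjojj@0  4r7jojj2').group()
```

The match spans [1:15] → 'ymojjojj@0  4r'.

'ymojjojj@0  4r'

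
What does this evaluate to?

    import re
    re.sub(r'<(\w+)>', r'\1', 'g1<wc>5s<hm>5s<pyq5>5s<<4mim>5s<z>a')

'g1wc5shm5spyq55s<4mim5sza'

Matches: at [2:6] → '<wc>'; at [8:12] → '<hm>'; at [14:20] → '<pyq5>'; at [23:29] → '<4mim>'; at [31:34] → '<z>'.
`\1` in the replacement pulls in group 1's text for each match.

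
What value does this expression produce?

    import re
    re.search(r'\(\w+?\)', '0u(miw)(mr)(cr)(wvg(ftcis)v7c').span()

(2, 7)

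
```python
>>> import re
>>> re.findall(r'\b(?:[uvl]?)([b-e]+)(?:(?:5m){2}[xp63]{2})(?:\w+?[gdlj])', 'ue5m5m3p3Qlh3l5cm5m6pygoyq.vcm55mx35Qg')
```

['e']

The pattern matches a word boundary (`\b`, zero-width); then optionally one of [uvl] (non-capturing group); then one or more of a character in [b-e] (captured); then the literal '5m' repeated 2 times, then exactly 2 of one of [xp63] (non-capturing group); then one or more of a word character (lazy), then one of [gdlj] (non-capturing group).
Matches: at [0:11] match 'ue5m5m3p3Ql', group 1 = 'e'.
`findall` collects group 1 from the one match (1 total).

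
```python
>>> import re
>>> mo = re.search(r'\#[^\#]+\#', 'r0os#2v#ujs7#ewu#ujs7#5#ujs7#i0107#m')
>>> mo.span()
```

(4, 8)

The match spans [4:8] → '#2v#'.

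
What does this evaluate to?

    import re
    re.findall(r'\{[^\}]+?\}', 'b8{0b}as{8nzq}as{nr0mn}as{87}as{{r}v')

['{0b}', '{8nzq}', '{nr0mn}', '{87}', '{{r}']

With no groups in the pattern, `findall` gives back each whole match — 5 here.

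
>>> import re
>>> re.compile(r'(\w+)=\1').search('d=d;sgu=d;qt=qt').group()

'd=d'

`\1` is not a pattern — it's the concrete string captured by group 1, re-applied verbatim.
`re.search` tries every starting position until one works.
The match spans [0:3] → 'd=d'.
Captured: group 1 = 'd'.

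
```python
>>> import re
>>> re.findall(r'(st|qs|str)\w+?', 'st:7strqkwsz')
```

The regex engine tests alternatives in the order written; an earlier branch that matches wins even if a later one would match more.
`findall` collects group 1 from the one match (1 total).

['st']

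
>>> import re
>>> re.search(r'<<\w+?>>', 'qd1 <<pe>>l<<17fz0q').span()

(4, 10)

`re.search` tries every starting position until one works.
The match spans [4:10] → '<<pe>>'.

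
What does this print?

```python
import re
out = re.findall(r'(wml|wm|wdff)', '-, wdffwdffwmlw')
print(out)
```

['wdff', 'wdff', 'wml']

Alternation tries branches left to right and keeps the first one that lets the overall match succeed at that position.
One capturing group, so `findall` returns just the captured substring from each match — 3 in all.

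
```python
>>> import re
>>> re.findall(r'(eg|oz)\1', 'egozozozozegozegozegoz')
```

['oz', 'oz']

After group 1 captures some text, `\1` only succeeds where that same text appears again.
One capturing group, so `findall` returns just the captured substring from each match — 2 in all.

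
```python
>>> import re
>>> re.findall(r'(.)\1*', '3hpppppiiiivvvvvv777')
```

['3', 'h', 'p', 'i', 'v', '7']

A backreference is literal: `\1` must see the identical characters the first group matched.
Walking the string: at [0:1] match '3', group 1 = '3'; at [1:2] match 'h', group 1 = 'h'; at [2:7] match 'ppppp', group 1 = 'p'; at [7:11] match 'iiii', group 1 = 'i'; at [11:17] match 'vvvvvv', group 1 = 'v'; ….
`findall` collects group 1 from each match (6 total).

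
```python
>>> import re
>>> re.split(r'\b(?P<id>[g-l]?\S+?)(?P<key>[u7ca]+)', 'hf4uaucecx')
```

['', 'hf4', 'uauc', 'ecx']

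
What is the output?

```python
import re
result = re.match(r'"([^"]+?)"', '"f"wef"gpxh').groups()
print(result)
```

With `match`, the pattern is implicitly anchored at the beginning.
The match spans [0:3] → '"f"'.
Captured: group 1 = 'f'.

('f',)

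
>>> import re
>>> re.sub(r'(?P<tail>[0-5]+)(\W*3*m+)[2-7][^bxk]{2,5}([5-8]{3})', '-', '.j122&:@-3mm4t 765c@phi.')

'.j-c@phi.'

`sub` substitutes '-' at each match site.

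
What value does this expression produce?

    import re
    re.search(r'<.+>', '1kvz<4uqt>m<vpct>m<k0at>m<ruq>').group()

'<4uqt>m<vpct>m<k0at>m<ruq>'

The match spans [4:30] → '<4uqt>m<vpct>m<k0at>m<ruq>'.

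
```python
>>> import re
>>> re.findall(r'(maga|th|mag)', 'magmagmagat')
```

['mag', 'mag', 'maga']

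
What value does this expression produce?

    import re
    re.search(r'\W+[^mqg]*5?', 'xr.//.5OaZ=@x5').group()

This matches one or more of a non-word character; then zero or more of any character except [mqg], then optionally a literal '5'.
`re.search` scans for the first position where the pattern succeeds.
The match spans [2:14] → './/.5OaZ=@x5'.

'.//.5OaZ=@x5'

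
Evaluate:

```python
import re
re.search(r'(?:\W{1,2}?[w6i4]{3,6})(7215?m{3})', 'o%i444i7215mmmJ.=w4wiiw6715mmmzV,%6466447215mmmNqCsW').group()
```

'%i444i7215mmm'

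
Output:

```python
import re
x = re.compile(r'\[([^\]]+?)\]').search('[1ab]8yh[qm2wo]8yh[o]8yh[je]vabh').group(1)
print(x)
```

The match spans [0:5] → '[1ab]'.
Captured: group 1 = '1ab'.

1ab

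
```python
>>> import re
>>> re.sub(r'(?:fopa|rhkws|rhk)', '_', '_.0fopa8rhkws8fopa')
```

'_.0_8_8_'

`|` is ordered: at each position the engine commits to the first alternative that works.
Each match is replaced by '_'.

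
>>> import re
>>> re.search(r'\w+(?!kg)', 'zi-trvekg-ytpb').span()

(0, 2)

The negative lookaround is zero-width — it rules out positions where the adjacent text would match, without consuming anything.
The match spans [0:2] → 'zi'.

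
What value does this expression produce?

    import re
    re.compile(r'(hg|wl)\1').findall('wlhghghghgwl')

`\1` is not a pattern — it's the concrete string captured by group 1, re-applied verbatim.
Walking the string: at [2:6] match 'hghg', group 1 = 'hg'; at [6:10] match 'hghg', group 1 = 'hg'.
`findall` collects group 1 from each match (2 total).

['hg', 'hg']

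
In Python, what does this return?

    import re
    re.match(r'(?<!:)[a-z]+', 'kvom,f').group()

'kvom'

The negative lookaround is zero-width — it rules out positions where the adjacent text would match, without consuming anything.
With `match`, the pattern is implicitly anchored at the beginning.
The match spans [0:4] → 'kvom'.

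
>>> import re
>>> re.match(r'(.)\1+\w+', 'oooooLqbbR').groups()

The backreference `\1` re-matches whatever the first group consumed, character for character.
With `match`, the pattern is implicitly anchored at the beginning.
The match spans [0:10] → 'oooooLqbbR'.
Captured: group 1 = 'o'.

('o',)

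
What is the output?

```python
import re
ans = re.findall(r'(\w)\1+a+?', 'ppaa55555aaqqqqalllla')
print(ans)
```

A backreference is literal: `\1` must see the identical characters the first group matched.
With a single group, `findall` returns only what that group captured — 4 items.

['p', '5', 'q', 'l']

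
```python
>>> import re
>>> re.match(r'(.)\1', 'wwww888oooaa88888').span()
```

(0, 2)

`re.match` only tries the pattern at the start of the string.
The match spans [0:2] → 'ww'.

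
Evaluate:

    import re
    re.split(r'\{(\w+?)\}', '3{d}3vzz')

With a capturing group present, the delimiter's captured portion is kept in the result list.

['3', 'd', '3vzz']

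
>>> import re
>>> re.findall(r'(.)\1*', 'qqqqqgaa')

A backreference is literal: `\1` must see the identical characters the first group matched.
Matches: at [0:5] match 'qqqqq', group 1 = 'q'; at [5:6] match 'g', group 1 = 'g'; at [6:8] match 'aa', group 1 = 'a'.
With a single group, `findall` returns only what that group captured — 3 items.

['q', 'g', 'a']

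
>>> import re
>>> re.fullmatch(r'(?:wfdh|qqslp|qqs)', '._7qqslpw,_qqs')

None

`re.fullmatch` is like wrapping the pattern in `^…$` (in single-line mode).
Here the pattern can't cover the whole string, so the call returns None.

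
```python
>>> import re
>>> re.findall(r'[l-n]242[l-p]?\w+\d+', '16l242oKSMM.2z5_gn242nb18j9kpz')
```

Pattern: a character in [l-n], then the literal '242'; then optionally a character in [l-p], then one or more of a word character, then one or more of a digit.
Since nothing is captured, `findall` lists the 1 matched substring directly.

['n242nb18j9']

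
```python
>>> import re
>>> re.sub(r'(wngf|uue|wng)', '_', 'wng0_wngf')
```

'_0__'

`|` is ordered: at each position the engine commits to the first alternative that works.
Matches: at [0:3] → 'wng'; at [5:9] → 'wngf'.
Every occurrence is swapped for '_'.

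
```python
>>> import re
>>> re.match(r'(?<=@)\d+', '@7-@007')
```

None

`match` is anchored at position 0; if the pattern doesn't fit there, it returns None.
Here position 0 doesn't satisfy it, so the call returns None.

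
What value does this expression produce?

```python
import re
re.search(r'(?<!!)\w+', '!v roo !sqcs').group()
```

The negative lookahead/lookbehind blocks any match where the forbidden context is present.
Unlike `match`, `search` isn't anchored — it looks for the pattern anywhere in the string.
The match spans [3:6] → 'roo'.

'roo'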